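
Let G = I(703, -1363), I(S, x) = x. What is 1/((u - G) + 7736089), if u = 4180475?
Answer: 1/11917927 ≈ 8.3907e-8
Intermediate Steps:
G = -1363
1/((u - G) + 7736089) = 1/((4180475 - 1*(-1363)) + 7736089) = 1/((4180475 + 1363) + 7736089) = 1/(4181838 + 7736089) = 1/11917927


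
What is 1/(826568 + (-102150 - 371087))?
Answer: 1/353331 ≈ 2.8302e-6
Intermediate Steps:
1/(826568 + (-102150 - 371087)) = 1/(826568 - 473237) = 1/353331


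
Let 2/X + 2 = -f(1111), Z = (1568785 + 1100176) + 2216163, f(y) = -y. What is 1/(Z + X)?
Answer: 1109/5417602518 ≈ 2.0470e-7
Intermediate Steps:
Z = 4885124 (Z = 2668961 + 2216163 = 4885124)
X = 2/1109 (X = 2/(-2 - (-1)*1111) = 2/(-2 - 1*(-1111)) = 2/(-2 + 1111) = 2/1109 ≈ 0.0018034)
1/(Z + X) = 1/(4885124 + 2/1109) = 1/(5417602518/1109) = 1109/5417602518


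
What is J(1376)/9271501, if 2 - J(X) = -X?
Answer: 1378/9271501 ≈ 0.00014863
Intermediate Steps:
J(X) = 2 + X (J(X) = 2 - (-1)*X = 2 + X)
J(1376)/9271501 = (2 + 1376)/9271501 = 1378*(1/9271501) = 1378/9271501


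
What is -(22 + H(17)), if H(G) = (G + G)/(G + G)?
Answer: -23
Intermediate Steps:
H(G) = 1 (H(G) = (2*G)/((2*G)) = (2*G)*(1/(2*G)) = 1)
-(22 + H(17)) = -(22 + 1) = -1*23 = -23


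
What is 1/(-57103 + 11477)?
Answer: -1/45626 ≈ -2.1917e-5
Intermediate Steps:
1/(-57103 + 11477) = 1/(-45626) = -1/45626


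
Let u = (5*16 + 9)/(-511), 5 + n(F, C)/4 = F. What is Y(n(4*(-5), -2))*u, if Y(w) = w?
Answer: 8900/511 ≈ 17.417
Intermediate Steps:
n(F, C) = -20 + 4*F
u = -89/511 (u = (80 + 9)*(-1/511) = 89*(-1/511) = -89/511 ≈ -0.17417)
Y(n(4*(-5), -2))*u = (-20 + 4*(4*(-5)))*(-89/511) = (-20 + 4*(-20))*(-89/511) = (-20 - 80)*(-89/511) = -100*(-89/511) = 8900/511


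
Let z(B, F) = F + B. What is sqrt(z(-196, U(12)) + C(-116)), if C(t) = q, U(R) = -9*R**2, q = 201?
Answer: I*sqrt(1291) ≈ 35.93*I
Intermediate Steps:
C(t) = 201
z(B, F) = B + F
sqrt(z(-196, U(12)) + C(-116)) = sqrt((-196 - 9*12**2) + 201) = sqrt((-196 - 9*144) + 201) = sqrt((-196 - 1296) + 201) = sqrt(-1492 + 201) = sqrt(-1291) = I*sqrt(1291)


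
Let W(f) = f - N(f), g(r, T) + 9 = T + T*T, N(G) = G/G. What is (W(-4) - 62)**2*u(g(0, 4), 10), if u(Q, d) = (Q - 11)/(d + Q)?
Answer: 0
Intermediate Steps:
N(G) = 1
g(r, T) = -9 + T + T**2 (g(r, T) = -9 + (T + T*T) = -9 + (T + T**2) = -9 + T + T**2)
W(f) = -1 + f (W(f) = f - 1*1 = f - 1 = -1 + f)
u(Q, d) = (-11 + Q)/(Q + d)
(W(-4) - 62)**2*u(g(0, 4), 10) = ((-1 - 4) - 62)**2*((-11 + (-9 + 4 + 4**2))/((-9 + 4 + 4**2) + 10)) = (-5 - 62)**2*((-11 + (-9 + 4 + 16))/((-9 + 4 + 16) + 10)) = (-67)**2*((-11 + 11)/(11 + 10)) = 4489*(0/21) = 4489*((1/21)*0) = 4489*0 = 0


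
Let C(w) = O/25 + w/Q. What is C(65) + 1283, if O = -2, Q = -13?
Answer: 31948/25 ≈ 1277.9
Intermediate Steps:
C(w) = -2/25 - w/13 (C(w) = -2/25 + w/(-13) = -2*1/25 + w*(-1/13) = -2/25 - w/13)
C(65) + 1283 = (-2/25 - 1/13*65) + 1283 = (-2/25 - 5) + 1283 = -127/25 + 1283 = 31948/25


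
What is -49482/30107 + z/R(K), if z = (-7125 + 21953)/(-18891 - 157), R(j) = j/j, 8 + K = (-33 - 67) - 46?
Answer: -347239933/143369534 ≈ -2.4220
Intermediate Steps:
K = -154 (K = -8 + ((-33 - 67) - 46) = -8 + (-100 - 46) = -8 - 146 = -154)
R(j) = 1
z = -3707/4762 (z = 14828/(-19048) = 14828*(-1/19048) = -3707/4762 ≈ -0.77845)
-49482/30107 + z/R(K) = -49482/30107 - 3707/4762/1 = -49482*1/30107 - 3707/4762*1 = -49482/30107 - 3707/4762 = -347239933/143369534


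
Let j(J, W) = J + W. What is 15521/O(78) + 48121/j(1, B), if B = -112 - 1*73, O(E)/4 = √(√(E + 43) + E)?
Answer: -48121/184 + 15521*√89/356 ≈ 149.78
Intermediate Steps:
O(E) = 4*√(E + √(43 + E)) (O(E) = 4*√(√(E + 43) + E) = 4*√(√(43 + E) + E) = 4*√(E + √(43 + E)))
B = -185 (B = -112 - 73 = -185)
15521/O(78) + 48121/j(1, B) = 15521/((4*√(78 + √(43 + 78)))) + 48121/(1 - 185) = 15521/((4*√(78 + √121))) + 48121/(-184) = 15521/((4*√(78 + 11))) + 48121*(-1/184) = 15521/((4*√89)) - 48121/184 = 15521*(√89/356) - 48121/184 = 15521*√89/356 - 48121/184 = -48121/184 + 15521*√89/356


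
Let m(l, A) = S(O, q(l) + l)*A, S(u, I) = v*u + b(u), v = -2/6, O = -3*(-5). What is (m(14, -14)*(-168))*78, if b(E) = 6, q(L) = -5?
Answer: 183456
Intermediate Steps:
O = 15
v = -1/3 (v = -2*1/6 = -1/3 ≈ -0.33333)
S(u, I) = 6 - u/3 (S(u, I) = -u/3 + 6 = 6 - u/3)
m(l, A) = A (m(l, A) = (6 - 1/3*15)*A = (6 - 5)*A = 1*A = A)
(m(14, -14)*(-168))*78 = -14*(-168)*78 = 2352*78 = 183456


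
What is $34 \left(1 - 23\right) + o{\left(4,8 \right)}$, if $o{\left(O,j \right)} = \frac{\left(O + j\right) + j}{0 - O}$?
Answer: $-753$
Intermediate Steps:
$o{\left(O,j \right)} = - \frac{O + 2 j}{O}$ ($o{\left(O,j \right)} = \frac{O + 2 j}{\left(-1\right) O} = \left(O + 2 j\right) \left(- \frac{1}{O}\right) = - \frac{O + 2 j}{O}$)
$34 \left(1 - 23\right) + o{\left(4,8 \right)} = 34 \left(1 - 23\right) + \frac{\left(-1\right) 4 - 16}{4} = 34 \left(1 - 23\right) + \frac{-4 - 16}{4} = 34 \left(-22\right) + \frac{1}{4} \left(-20\right) = -748 - 5 = -753$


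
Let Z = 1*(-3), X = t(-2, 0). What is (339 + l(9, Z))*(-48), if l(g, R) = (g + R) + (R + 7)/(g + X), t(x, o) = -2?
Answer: -116112/7 ≈ -16587.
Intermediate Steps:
X = -2
Z = -3
l(g, R) = R + g + (7 + R)/(-2 + g) (l(g, R) = (g + R) + (R + 7)/(g - 2) = (R + g) + (7 + R)/(-2 + g) = R + g + (7 + R)/(-2 + g))
(339 + l(9, Z))*(-48) = (339 + (7 + 9² - 1*(-3) - 2*9 - 3*9)/(-2 + 9))*(-48) = (339 + (7 + 81 + 3 - 18 - 27)/7)*(-48) = (339 + (⅐)*46)*(-48) = (339 + 46/7)*(-48) = (2419/7)*(-48) = -116112/7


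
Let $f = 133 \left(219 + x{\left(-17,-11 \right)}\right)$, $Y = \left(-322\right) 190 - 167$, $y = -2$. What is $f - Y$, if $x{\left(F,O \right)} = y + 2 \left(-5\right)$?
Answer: $88878$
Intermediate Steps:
$Y = -61347$ ($Y = -61180 - 167 = -61347$)
$x{\left(F,O \right)} = -12$ ($x{\left(F,O \right)} = -2 + 2 \left(-5\right) = -2 - 10 = -12$)
$f = 27531$ ($f = 133 \left(219 - 12\right) = 133 \cdot 207 = 27531$)
$f - Y = 27531 - -61347 = 27531 + 61347 = 88878$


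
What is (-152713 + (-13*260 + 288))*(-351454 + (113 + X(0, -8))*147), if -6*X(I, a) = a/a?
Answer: 104348061675/2 ≈ 5.2174e+10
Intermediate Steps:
X(I, a) = -⅙ (X(I, a) = -a/(6*a) = -⅙*1 = -⅙)
(-152713 + (-13*260 + 288))*(-351454 + (113 + X(0, -8))*147) = (-152713 + (-13*260 + 288))*(-351454 + (113 - ⅙)*147) = (-152713 + (-3380 + 288))*(-351454 + (677/6)*147) = (-152713 - 3092)*(-351454 + 33173/2) = -155805*(-669735/2) = 104348061675/2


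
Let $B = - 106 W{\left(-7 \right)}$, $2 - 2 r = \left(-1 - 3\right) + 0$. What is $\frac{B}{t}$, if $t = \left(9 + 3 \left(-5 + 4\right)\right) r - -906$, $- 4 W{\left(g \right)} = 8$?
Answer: $\frac{53}{231} \approx 0.22944$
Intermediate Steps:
$r = 3$ ($r = 1 - \frac{\left(-1 - 3\right) + 0}{2} = 1 - \frac{-4 + 0}{2} = 1 - -2 = 1 + 2 = 3$)
$W{\left(g \right)} = -2$ ($W{\left(g \right)} = \left(- \frac{1}{4}\right) 8 = -2$)
$B = 212$ ($B = \left(-106\right) \left(-2\right) = 212$)
$t = 924$ ($t = \left(9 + 3 \left(-5 + 4\right)\right) 3 - -906 = \left(9 + 3 \left(-1\right)\right) 3 + 906 = \left(9 - 3\right) 3 + 906 = 6 \cdot 3 + 906 = 18 + 906 = 924$)
$\frac{B}{t} = \frac{212}{924} = 212 \cdot \frac{1}{924} = \frac{53}{231}$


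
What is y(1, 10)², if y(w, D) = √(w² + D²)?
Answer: 101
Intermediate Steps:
y(w, D) = √(D² + w²)
y(1, 10)² = (√(10² + 1²))² = (√(100 + 1))² = (√101)² = 101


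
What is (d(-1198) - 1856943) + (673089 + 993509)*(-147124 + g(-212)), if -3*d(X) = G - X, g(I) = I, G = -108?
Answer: -736655220703/3 ≈ -2.4555e+11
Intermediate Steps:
d(X) = 36 + X/3 (d(X) = -(-108 - X)/3 = 36 + X/3)
(d(-1198) - 1856943) + (673089 + 993509)*(-147124 + g(-212)) = ((36 + (⅓)*(-1198)) - 1856943) + (673089 + 993509)*(-147124 - 212) = ((36 - 1198/3) - 1856943) + 1666598*(-147336) = (-1090/3 - 1856943) - 245549882928 = -5571919/3 - 245549882928 = -736655220703/3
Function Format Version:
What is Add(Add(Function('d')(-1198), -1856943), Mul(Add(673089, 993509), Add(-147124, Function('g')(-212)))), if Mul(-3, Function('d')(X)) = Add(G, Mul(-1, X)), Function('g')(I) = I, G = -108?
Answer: Rational(-736655220703, 3) ≈ -2.4555e+11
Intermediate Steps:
Function('d')(X) = Add(36, Mul(Rational(1, 3), X)) (Function('d')(X) = Mul(Rational(-1, 3), Add(-108, Mul(-1, X))) = Add(36, Mul(Rational(1, 3), X)))
Add(Add(Function('d')(-1198), -1856943), Mul(Add(673089, 993509), Add(-147124, Function('g')(-212)))) = Add(Add(Add(36, Mul(Rational(1, 3), -1198)), -1856943), Mul(Add(673089, 993509), Add(-147124, -212))) = Add(Add(Add(36, Rational(-1198, 3)), -1856943), Mul(1666598, -147336)) = Add(Add(Rational(-1090, 3), -1856943), -245549882928) = Add(Rational(-5571919, 3), -245549882928) = Rational(-736655220703, 3)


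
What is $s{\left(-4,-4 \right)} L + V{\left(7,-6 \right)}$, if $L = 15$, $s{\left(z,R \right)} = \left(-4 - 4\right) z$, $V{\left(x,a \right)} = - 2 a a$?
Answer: $408$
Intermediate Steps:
$V{\left(x,a \right)} = - 2 a^{2}$
$s{\left(z,R \right)} = - 8 z$
$s{\left(-4,-4 \right)} L + V{\left(7,-6 \right)} = \left(-8\right) \left(-4\right) 15 - 2 \left(-6\right)^{2} = 32 \cdot 15 - 72 = 480 - 72 = 408$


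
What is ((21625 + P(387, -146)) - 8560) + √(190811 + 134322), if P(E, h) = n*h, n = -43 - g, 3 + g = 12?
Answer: 20657 + √325133 ≈ 21227.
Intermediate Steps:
g = 9 (g = -3 + 12 = 9)
n = -52 (n = -43 - 1*9 = -43 - 9 = -52)
P(E, h) = -52*h
((21625 + P(387, -146)) - 8560) + √(190811 + 134322) = ((21625 - 52*(-146)) - 8560) + √(190811 + 134322) = ((21625 + 7592) - 8560) + √325133 = (29217 - 8560) + √325133 = 20657 + √325133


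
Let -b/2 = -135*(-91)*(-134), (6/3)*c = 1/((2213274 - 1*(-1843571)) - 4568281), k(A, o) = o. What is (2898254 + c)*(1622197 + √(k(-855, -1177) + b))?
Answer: 4809072542764414939/1022872 + 2964542865487*√3291203/1022872 ≈ 4.7068e+12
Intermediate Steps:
c = -1/1022872 (c = 1/(2*((2213274 - 1*(-1843571)) - 4568281)) = 1/(2*((2213274 + 1843571) - 4568281)) = 1/(2*(4056845 - 4568281)) = (½)/(-511436) = (½)*(-1/511436) = -1/1022872 ≈ -9.7764e-7)
b = 3292380 (b = -2*(-135*(-91))*(-134) = -24570*(-134) = -2*(-1646190) = 3292380)
(2898254 + c)*(1622197 + √(k(-855, -1177) + b)) = (2898254 - 1/1022872)*(1622197 + √(-1177 + 3292380)) = 2964542865487*(1622197 + √3291203)/1022872 = 4809072542764414939/1022872 + 2964542865487*√3291203/1022872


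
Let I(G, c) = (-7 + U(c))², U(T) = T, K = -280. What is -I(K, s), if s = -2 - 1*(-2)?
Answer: -49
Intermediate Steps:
s = 0 (s = -2 + 2 = 0)
I(G, c) = (-7 + c)²
-I(K, s) = -(-7 + 0)² = -1*(-7)² = -1*49 = -49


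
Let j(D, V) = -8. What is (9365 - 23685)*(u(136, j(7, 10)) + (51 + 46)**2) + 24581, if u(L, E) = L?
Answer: -136659819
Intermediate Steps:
(9365 - 23685)*(u(136, j(7, 10)) + (51 + 46)**2) + 24581 = (9365 - 23685)*(136 + (51 + 46)**2) + 24581 = -14320*(136 + 97**2) + 24581 = -14320*(136 + 9409) + 24581 = -14320*9545 + 24581 = -136684400 + 24581 = -136659819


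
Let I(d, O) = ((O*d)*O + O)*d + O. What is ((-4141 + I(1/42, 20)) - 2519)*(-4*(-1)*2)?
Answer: -23423440/441 ≈ -53114.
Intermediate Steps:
I(d, O) = O + d*(O + d*O²) (I(d, O) = (d*O² + O)*d + O = (O + d*O²)*d + O = d*(O + d*O²) + O = O + d*(O + d*O²))
((-4141 + I(1/42, 20)) - 2519)*(-4*(-1)*2) = ((-4141 + 20*(1 + 1/42 + 20*(1/42)²)) - 2519)*(-4*(-1)*2) = ((-4141 + 20*(1 + 1/42 + 20*(1/42)²)) - 2519)*(4*2) = ((-4141 + 20*(1 + 1/42 + 20*(1/1764))) - 2519)*8 = ((-4141 + 20*(1 + 1/42 + 5/441)) - 2519)*8 = ((-4141 + 20*(913/882)) - 2519)*8 = ((-4141 + 9130/441) - 2519)*8 = (-1817051/441 - 2519)*8 = -2927930/441*8 = -23423440/441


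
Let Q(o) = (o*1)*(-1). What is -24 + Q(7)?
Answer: -31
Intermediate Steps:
Q(o) = -o (Q(o) = o*(-1) = -o)
-24 + Q(7) = -24 - 1*7 = -24 - 7 = -31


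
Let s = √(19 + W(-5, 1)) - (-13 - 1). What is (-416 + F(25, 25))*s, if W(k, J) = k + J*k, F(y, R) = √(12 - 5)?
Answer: -7072 + 17*√7 ≈ -7027.0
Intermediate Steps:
F(y, R) = √7
s = 17 (s = √(19 - 5*(1 + 1)) - (-13 - 1) = √(19 - 5*2) - 1*(-14) = √(19 - 10) + 14 = √9 + 14 = 3 + 14 = 17)
(-416 + F(25, 25))*s = (-416 + √7)*17 = -7072 + 17*√7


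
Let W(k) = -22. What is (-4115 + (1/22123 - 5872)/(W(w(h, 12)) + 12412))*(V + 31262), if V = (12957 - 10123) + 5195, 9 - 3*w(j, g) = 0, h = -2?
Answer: -422122949357631/2610514 ≈ -1.6170e+8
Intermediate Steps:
w(j, g) = 3 (w(j, g) = 3 - 1/3*0 = 3 + 0 = 3)
V = 8029 (V = 2834 + 5195 = 8029)
(-4115 + (1/22123 - 5872)/(W(w(h, 12)) + 12412))*(V + 31262) = (-4115 + (1/22123 - 5872)/(-22 + 12412))*(8029 + 31262) = (-4115 + (1/22123 - 5872)/12390)*39291 = (-4115 - 129906255/22123*1/12390)*39291 = (-4115 - 8660417/18273598)*39291 = -75204516187/18273598*39291 = -422122949357631/2610514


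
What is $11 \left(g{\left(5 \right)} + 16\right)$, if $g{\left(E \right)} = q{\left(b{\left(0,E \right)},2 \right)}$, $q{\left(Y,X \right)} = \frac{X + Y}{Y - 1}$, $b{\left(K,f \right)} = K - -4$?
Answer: $198$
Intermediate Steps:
$b{\left(K,f \right)} = 4 + K$ ($b{\left(K,f \right)} = K + 4 = 4 + K$)
$q{\left(Y,X \right)} = \frac{X + Y}{-1 + Y}$
$g{\left(E \right)} = 2$ ($g{\left(E \right)} = \frac{2 + \left(4 + 0\right)}{-1 + \left(4 + 0\right)} = \frac{2 + 4}{-1 + 4} = \frac{1}{3} \cdot 6 = 2$)
$11 \left(g{\left(5 \right)} + 16\right) = 11 \left(2 + 16\right) = 11 \cdot 18 = 198$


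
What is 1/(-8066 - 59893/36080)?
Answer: -36080/291081173 ≈ -0.00012395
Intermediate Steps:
1/(-8066 - 59893/36080) = 1/(-291081173/36080) = -36080/291081173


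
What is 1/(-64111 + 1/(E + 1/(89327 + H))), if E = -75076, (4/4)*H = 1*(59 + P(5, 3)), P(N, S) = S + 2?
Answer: -6711118715/430256532026756 ≈ -1.5598e-5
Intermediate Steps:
P(N, S) = 2 + S
H = 64 (H = 1*(59 + (2 + 3)) = 1*(59 + 5) = 1*64 = 64)
1/(-64111 + 1/(E + 1/(89327 + H))) = 1/(-64111 + 1/(-75076 + 1/(89327 + 64))) = 1/(-64111 + 1/(-75076 + 1/89391)) = 1/(-64111 + 1/(-6711118715/89391)) = 1/(-64111 - 89391/6711118715) = 1/(-430256532026756/6711118715) = -6711118715/430256532026756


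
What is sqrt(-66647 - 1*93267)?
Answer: I*sqrt(159914) ≈ 399.89*I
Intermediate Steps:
sqrt(-66647 - 1*93267) = sqrt(-66647 - 93267) = sqrt(-159914) = I*sqrt(159914)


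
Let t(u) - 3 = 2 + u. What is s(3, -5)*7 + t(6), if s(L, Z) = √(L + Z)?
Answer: 11 + 7*I*√2 ≈ 11.0 + 9.8995*I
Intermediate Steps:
t(u) = 5 + u (t(u) = 3 + (2 + u) = 5 + u)
s(3, -5)*7 + t(6) = √(3 - 5)*7 + (5 + 6) = √(-2)*7 + 11 = (I*√2)*7 + 11 = 7*I*√2 + 11 = 11 + 7*I*√2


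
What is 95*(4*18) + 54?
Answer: 6894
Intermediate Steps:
95*(4*18) + 54 = 95*72 + 54 = 6840 + 54 = 6894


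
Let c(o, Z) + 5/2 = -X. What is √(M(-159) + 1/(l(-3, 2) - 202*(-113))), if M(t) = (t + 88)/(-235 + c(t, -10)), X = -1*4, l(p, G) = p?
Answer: √34547232408553/10658341 ≈ 0.55146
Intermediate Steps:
X = -4
c(o, Z) = 3/2 (c(o, Z) = -5/2 - 1*(-4) = -5/2 + 4 = 3/2)
M(t) = -176/467 - 2*t/467 (M(t) = (t + 88)/(-235 + 3/2) = (88 + t)/(-467/2) = (88 + t)*(-2/467) = -176/467 - 2*t/467)
√(M(-159) + 1/(l(-3, 2) - 202*(-113))) = √((-176/467 - 2/467*(-159)) + 1/(-3 - 202*(-113))) = √((-176/467 + 318/467) + 1/(-3 + 22826)) = √(142/467 + 1/22823) = √(3241333/10658341) = √34547232408553/10658341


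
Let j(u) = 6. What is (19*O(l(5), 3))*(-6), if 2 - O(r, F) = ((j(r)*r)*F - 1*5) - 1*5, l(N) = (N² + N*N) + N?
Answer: 111492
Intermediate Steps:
l(N) = N + 2*N² (l(N) = (N² + N²) + N = 2*N² + N = N + 2*N²)
O(r, F) = 12 - 6*F*r (O(r, F) = 2 - (((6*r)*F - 1*5) - 1*5) = 2 - ((6*F*r - 5) - 5) = 2 - ((-5 + 6*F*r) - 5) = 2 - (-10 + 6*F*r) = 2 + (10 - 6*F*r) = 12 - 6*F*r)
(19*O(l(5), 3))*(-6) = (19*(12 - 6*3*5*(1 + 2*5)))*(-6) = (19*(12 - 6*3*5*(1 + 10)))*(-6) = (19*(12 - 6*3*5*11))*(-6) = (19*(12 - 6*3*55))*(-6) = (19*(12 - 990))*(-6) = (19*(-978))*(-6) = -18582*(-6) = 111492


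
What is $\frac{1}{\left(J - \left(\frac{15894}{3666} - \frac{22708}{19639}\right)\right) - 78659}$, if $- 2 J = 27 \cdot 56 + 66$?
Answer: $- \frac{11999429}{953368784315} \approx -1.2586 \cdot 10^{-5}$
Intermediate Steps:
$J = -789$ ($J = - \frac{27 \cdot 56 + 66}{2} = - \frac{1512 + 66}{2} = \left(- \frac{1}{2}\right) 1578 = -789$)
$\frac{1}{\left(J - \left(\frac{15894}{3666} - \frac{22708}{19639}\right)\right) - 78659} = \frac{1}{\left(-789 - \left(\frac{15894}{3666} - \frac{22708}{19639}\right)\right) - 78659} = \frac{1}{\left(-789 - \left(15894 \cdot \frac{1}{3666} - \frac{22708}{19639}\right)\right) - 78659} = \frac{1}{\left(-789 - \left(\frac{2649}{611} - \frac{22708}{19639}\right)\right) - 78659} = \frac{1}{\left(-789 - \frac{38149123}{11999429}\right) - 78659} = \frac{1}{- \frac{9505698604}{11999429} - 78659} = \frac{1}{- \frac{953368784315}{11999429}} = - \frac{11999429}{953368784315}$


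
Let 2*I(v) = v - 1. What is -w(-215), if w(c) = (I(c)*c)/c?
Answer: 108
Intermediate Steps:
I(v) = -½ + v/2 (I(v) = (v - 1)/2 = (-1 + v)/2 = -½ + v/2)
w(c) = -½ + c/2 (w(c) = ((-½ + c/2)*c)/c = (c*(-½ + c/2))/c = -½ + c/2)
-w(-215) = -(-½ + (½)*(-215)) = -(-½ - 215/2) = -1*(-108) = 108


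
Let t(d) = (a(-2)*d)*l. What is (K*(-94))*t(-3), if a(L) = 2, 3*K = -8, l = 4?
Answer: -6016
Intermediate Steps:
K = -8/3 (K = (⅓)*(-8) = -8/3 ≈ -2.6667)
t(d) = 8*d (t(d) = (2*d)*4 = 8*d)
(K*(-94))*t(-3) = (-8/3*(-94))*(8*(-3)) = (752/3)*(-24) = -6016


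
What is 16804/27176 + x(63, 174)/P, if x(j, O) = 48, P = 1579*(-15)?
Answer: 33058191/53638630 ≈ 0.61631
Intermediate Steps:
P = -23685
16804/27176 + x(63, 174)/P = 16804/27176 + 48/(-23685) = 16804*(1/27176) + 48*(-1/23685) = 4201/6794 - 16/7895 = 33058191/53638630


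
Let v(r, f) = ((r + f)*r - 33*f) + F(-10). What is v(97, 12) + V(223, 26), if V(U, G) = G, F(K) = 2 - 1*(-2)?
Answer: 10207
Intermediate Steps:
F(K) = 4 (F(K) = 2 + 2 = 4)
v(r, f) = 4 - 33*f + r*(f + r) (v(r, f) = ((r + f)*r - 33*f) + 4 = ((f + r)*r - 33*f) + 4 = (r*(f + r) - 33*f) + 4 = (-33*f + r*(f + r)) + 4 = 4 - 33*f + r*(f + r))
v(97, 12) + V(223, 26) = (4 + 97**2 - 33*12 + 12*97) + 26 = (4 + 9409 - 396 + 1164) + 26 = 10181 + 26 = 10207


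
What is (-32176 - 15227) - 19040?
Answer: -66443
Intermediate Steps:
(-32176 - 15227) - 19040 = -47403 - 19040 = -66443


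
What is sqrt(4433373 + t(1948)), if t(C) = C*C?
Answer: sqrt(8228077) ≈ 2868.5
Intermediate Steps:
t(C) = C**2
sqrt(4433373 + t(1948)) = sqrt(4433373 + 1948**2) = sqrt(4433373 + 3794704) = sqrt(8228077)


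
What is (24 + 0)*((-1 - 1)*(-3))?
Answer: 144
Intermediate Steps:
(24 + 0)*((-1 - 1)*(-3)) = 24*(-2*(-3)) = 24*6 = 144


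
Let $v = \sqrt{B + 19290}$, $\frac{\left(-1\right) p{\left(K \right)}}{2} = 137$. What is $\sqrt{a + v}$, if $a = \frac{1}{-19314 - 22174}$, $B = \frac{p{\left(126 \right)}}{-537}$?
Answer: $\frac{\sqrt{-747740817 + 115539184416 \sqrt{1390696287}}}{5569764} \approx 11.785$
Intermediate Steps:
$p{\left(K \right)} = -274$ ($p{\left(K \right)} = \left(-2\right) 137 = -274$)
$B = \frac{274}{537}$ ($B = - \frac{274}{-537} = \left(-274\right) \left(- \frac{1}{537}\right) = \frac{274}{537} \approx 0.51024$)
$a = - \frac{1}{41488}$ ($a = \frac{1}{-41488} = - \frac{1}{41488} \approx -2.4103 \cdot 10^{-5}$)
$v = \frac{2 \sqrt{1390696287}}{537}$ ($v = \sqrt{\frac{274}{537} + 19290} = \sqrt{\frac{10359004}{537}} = \frac{2 \sqrt{1390696287}}{537} \approx 138.89$)
$\sqrt{a + v} = \sqrt{- \frac{1}{41488} + \frac{2 \sqrt{1390696287}}{537}}$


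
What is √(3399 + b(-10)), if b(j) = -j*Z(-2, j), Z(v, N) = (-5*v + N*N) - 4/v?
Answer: √4519 ≈ 67.224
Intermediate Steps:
Z(v, N) = N² - 5*v - 4/v (Z(v, N) = (-5*v + N²) - 4/v = (N² - 5*v) - 4/v = N² - 5*v - 4/v)
b(j) = -j*(12 + j²) (b(j) = -j*(j² - 5*(-2) - 4/(-2)) = -j*(j² + 10 - 4*(-½)) = -j*(j² + 10 + 2) = -j*(12 + j²))
√(3399 + b(-10)) = √(3399 - 1*(-10)*(12 + (-10)²)) = √(3399 - 1*(-10)*(12 + 100)) = √(3399 - 1*(-10)*112) = √(3399 + 1120) = √4519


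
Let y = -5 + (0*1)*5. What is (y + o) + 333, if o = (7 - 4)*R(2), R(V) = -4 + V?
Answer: 322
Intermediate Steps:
o = -6 (o = (7 - 4)*(-4 + 2) = 3*(-2) = -6)
y = -5 (y = -5 + 0*5 = -5 + 0 = -5)
(y + o) + 333 = (-5 - 6) + 333 = -11 + 333 = 322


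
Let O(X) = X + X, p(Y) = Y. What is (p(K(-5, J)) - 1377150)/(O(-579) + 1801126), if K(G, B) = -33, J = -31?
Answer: -1377183/1799968 ≈ -0.76512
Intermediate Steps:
O(X) = 2*X
(p(K(-5, J)) - 1377150)/(O(-579) + 1801126) = (-33 - 1377150)/(2*(-579) + 1801126) = -1377183/(-1158 + 1801126) = -1377183/1799968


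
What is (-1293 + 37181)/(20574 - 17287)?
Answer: 35888/3287 ≈ 10.918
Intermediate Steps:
(-1293 + 37181)/(20574 - 17287) = 35888/3287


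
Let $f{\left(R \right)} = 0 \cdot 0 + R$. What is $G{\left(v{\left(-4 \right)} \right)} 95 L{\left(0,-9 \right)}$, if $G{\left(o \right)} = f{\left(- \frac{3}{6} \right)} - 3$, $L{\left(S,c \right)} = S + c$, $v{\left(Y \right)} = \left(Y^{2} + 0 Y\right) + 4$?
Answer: $\frac{5985}{2} \approx 2992.5$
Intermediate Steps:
$f{\left(R \right)} = R$ ($f{\left(R \right)} = 0 + R = R$)
$v{\left(Y \right)} = 4 + Y^{2}$ ($v{\left(Y \right)} = \left(Y^{2} + 0\right) + 4 = Y^{2} + 4 = 4 + Y^{2}$)
$G{\left(o \right)} = - \frac{7}{2}$ ($G{\left(o \right)} = - \frac{3}{6} - 3 = \left(-3\right) \frac{1}{6} - 3 = - \frac{1}{2} - 3 = - \frac{7}{2}$)
$G{\left(v{\left(-4 \right)} \right)} 95 L{\left(0,-9 \right)} = \left(- \frac{7}{2}\right) 95 \left(0 - 9\right) = \left(- \frac{665}{2}\right) \left(-9\right) = \frac{5985}{2}$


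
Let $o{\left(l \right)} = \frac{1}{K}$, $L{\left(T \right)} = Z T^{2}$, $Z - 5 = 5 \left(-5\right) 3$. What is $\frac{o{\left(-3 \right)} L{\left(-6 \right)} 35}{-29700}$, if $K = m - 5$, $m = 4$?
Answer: $- \frac{98}{33} \approx -2.9697$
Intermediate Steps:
$K = -1$ ($K = 4 - 5 = -1$)
$Z = -70$ ($Z = 5 + 5 \left(-5\right) 3 = 5 - 75 = -70$)
$L{\left(T \right)} = - 70 T^{2}$
$o{\left(l \right)} = -1$ ($o{\left(l \right)} = \frac{1}{-1} = -1$)
$\frac{o{\left(-3 \right)} L{\left(-6 \right)} 35}{-29700} = \frac{- \left(-70\right) \left(-6\right)^{2} \cdot 35}{-29700} = - \left(-70\right) 36 \cdot 35 \left(- \frac{1}{29700}\right) = \left(-1\right) \left(-2520\right) 35 \left(- \frac{1}{29700}\right) = 2520 \cdot 35 \left(- \frac{1}{29700}\right) = 88200 \left(- \frac{1}{29700}\right) = - \frac{98}{33}$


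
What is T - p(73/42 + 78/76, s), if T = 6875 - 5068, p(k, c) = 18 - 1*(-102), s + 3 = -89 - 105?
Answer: 1687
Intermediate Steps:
s = -197 (s = -3 + (-89 - 105) = -3 - 194 = -197)
p(k, c) = 120 (p(k, c) = 18 + 102 = 120)
T = 1807
T - p(73/42 + 78/76, s) = 1807 - 1*120 = 1807 - 120 = 1687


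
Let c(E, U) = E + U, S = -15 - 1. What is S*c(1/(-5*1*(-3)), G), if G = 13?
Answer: -3136/15 ≈ -209.07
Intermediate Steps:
S = -16
S*c(1/(-5*1*(-3)), G) = -16*(1/(-5*1*(-3)) + 13) = -16*(1/(-5*(-3)) + 13) = -16*(1/15 + 13) = -16*196/15 = -3136/15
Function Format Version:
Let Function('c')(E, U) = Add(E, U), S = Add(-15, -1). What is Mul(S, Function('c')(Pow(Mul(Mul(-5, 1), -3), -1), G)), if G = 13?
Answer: Rational(-3136, 15) ≈ -209.07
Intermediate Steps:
S = -16
Mul(S, Function('c')(Pow(Mul(Mul(-5, 1), -3), -1), G)) = Mul(-16, Add(Pow(Mul(Mul(-5, 1), -3), -1), 13)) = Mul(-16, Add(Pow(Mul(-5, -3), -1), 13)) = Mul(-16, Add(Pow(15, -1), 13)) = Mul(-16, Add(Rational(1, 15), 13)) = Mul(-16, Rational(196, 15)) = Rational(-3136, 15)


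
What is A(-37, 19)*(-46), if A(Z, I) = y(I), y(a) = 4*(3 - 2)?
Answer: -184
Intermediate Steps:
y(a) = 4 (y(a) = 4*1 = 4)
A(Z, I) = 4
A(-37, 19)*(-46) = 4*(-46) = -184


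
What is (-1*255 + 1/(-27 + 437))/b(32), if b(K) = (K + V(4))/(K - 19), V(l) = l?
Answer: -1359137/14760 ≈ -92.082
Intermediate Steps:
b(K) = (4 + K)/(-19 + K) (b(K) = (K + 4)/(K - 19) = (4 + K)/(-19 + K))
(-1*255 + 1/(-27 + 437))/b(32) = (-1*255 + 1/(-27 + 437))/(((4 + 32)/(-19 + 32))) = (-255 + 1/410)/((36/13)) = (-255 + 1/410)/(((1/13)*36)) = -104549/(410*36/13) = -104549/410*13/36 = -1359137/14760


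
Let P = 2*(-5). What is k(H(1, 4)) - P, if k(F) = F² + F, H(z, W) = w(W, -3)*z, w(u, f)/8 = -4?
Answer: 1002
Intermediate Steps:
w(u, f) = -32 (w(u, f) = 8*(-4) = -32)
H(z, W) = -32*z
k(F) = F + F²
P = -10
k(H(1, 4)) - P = (-32*1)*(1 - 32*1) - 1*(-10) = -32*(1 - 32) + 10 = -32*(-31) + 10 = 992 + 10 = 1002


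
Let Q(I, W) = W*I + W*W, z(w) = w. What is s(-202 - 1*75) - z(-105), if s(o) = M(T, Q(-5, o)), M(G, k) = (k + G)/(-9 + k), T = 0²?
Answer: 2759713/26035 ≈ 106.00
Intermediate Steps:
Q(I, W) = W² + I*W (Q(I, W) = I*W + W² = W² + I*W)
T = 0
M(G, k) = (G + k)/(-9 + k)
s(o) = o*(-5 + o)/(-9 + o*(-5 + o)) (s(o) = (0 + o*(-5 + o))/(-9 + o*(-5 + o)) = (o*(-5 + o))/(-9 + o*(-5 + o)) = o*(-5 + o)/(-9 + o*(-5 + o)))
s(-202 - 1*75) - z(-105) = (-202 - 1*75)*(-5 + (-202 - 1*75))/(-9 + (-202 - 1*75)*(-5 + (-202 - 1*75))) - 1*(-105) = (-202 - 75)*(-5 + (-202 - 75))/(-9 + (-202 - 75)*(-5 + (-202 - 75))) + 105 = -277*(-5 - 277)/(-9 - 277*(-5 - 277)) + 105 = -277*(-282)/(-9 - 277*(-282)) + 105 = -277*(-282)/(-9 + 78114) + 105 = -277*(-282)/78105 + 105 = -277*1/78105*(-282) + 105 = 26038/26035 + 105 = 2759713/26035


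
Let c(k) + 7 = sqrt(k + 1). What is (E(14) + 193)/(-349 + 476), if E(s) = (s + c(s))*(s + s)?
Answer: 389/127 + 28*sqrt(15)/127 ≈ 3.9169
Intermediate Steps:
c(k) = -7 + sqrt(1 + k) (c(k) = -7 + sqrt(k + 1) = -7 + sqrt(1 + k))
E(s) = 2*s*(-7 + s + sqrt(1 + s)) (E(s) = (s + (-7 + sqrt(1 + s)))*(s + s) = (-7 + s + sqrt(1 + s))*(2*s) = 2*s*(-7 + s + sqrt(1 + s)))
(E(14) + 193)/(-349 + 476) = (2*14*(-7 + 14 + sqrt(1 + 14)) + 193)/(-349 + 476) = (2*14*(-7 + 14 + sqrt(15)) + 193)/127 = (2*14*(7 + sqrt(15)) + 193)*(1/127) = ((196 + 28*sqrt(15)) + 193)*(1/127) = (389 + 28*sqrt(15))*(1/127) = 389/127 + 28*sqrt(15)/127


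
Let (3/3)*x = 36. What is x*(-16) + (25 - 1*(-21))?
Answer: -530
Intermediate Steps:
x = 36
x*(-16) + (25 - 1*(-21)) = 36*(-16) + (25 - 1*(-21)) = -576 + (25 + 21) = -576 + 46 = -530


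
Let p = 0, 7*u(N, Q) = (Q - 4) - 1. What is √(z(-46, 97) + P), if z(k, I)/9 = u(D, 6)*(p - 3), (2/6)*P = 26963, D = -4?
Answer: 2*√990843/7 ≈ 284.40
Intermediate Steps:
P = 80889 (P = 3*26963 = 80889)
u(N, Q) = -5/7 + Q/7 (u(N, Q) = ((Q - 4) - 1)/7 = ((-4 + Q) - 1)/7 = (-5 + Q)/7 = -5/7 + Q/7)
z(k, I) = -27/7 (z(k, I) = 9*((-5/7 + (⅐)*6)*(0 - 3)) = 9*((-5/7 + 6/7)*(-3)) = 9*((⅐)*(-3)) = 9*(-3/7) = -27/7)
√(z(-46, 97) + P) = √(-27/7 + 80889) = √(566196/7) = 2*√990843/7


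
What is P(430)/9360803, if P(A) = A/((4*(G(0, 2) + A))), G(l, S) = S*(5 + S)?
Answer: 215/8312393064 ≈ 2.5865e-8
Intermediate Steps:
P(A) = A/(56 + 4*A) (P(A) = A/((4*(2*(5 + 2) + A))) = A/((4*(2*7 + A))) = A/((4*(14 + A))) = A/(56 + 4*A))
P(430)/9360803 = ((¼)*430/(14 + 430))/9360803 = ((¼)*430/444)*(1/9360803) = ((¼)*430*(1/444))*(1/9360803) = (215/888)*(1/9360803) = 215/8312393064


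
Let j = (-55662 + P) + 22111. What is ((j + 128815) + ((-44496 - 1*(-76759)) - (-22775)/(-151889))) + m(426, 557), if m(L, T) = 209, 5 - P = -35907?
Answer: 24856308297/151889 ≈ 1.6365e+5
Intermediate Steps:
P = 35912 (P = 5 - 1*(-35907) = 5 + 35907 = 35912)
j = 2361 (j = (-55662 + 35912) + 22111 = -19750 + 22111 = 2361)
((j + 128815) + ((-44496 - 1*(-76759)) - (-22775)/(-151889))) + m(426, 557) = ((2361 + 128815) + ((-44496 - 1*(-76759)) - (-22775)/(-151889))) + 209 = (131176 + ((-44496 + 76759) - (-22775)*(-1)/151889)) + 209 = (131176 + (32263 - 1*22775/151889)) + 209 = (131176 + (32263 - 22775/151889)) + 209 = (131176 + 4900372032/151889) + 209 = 24824563496/151889 + 209 = 24856308297/151889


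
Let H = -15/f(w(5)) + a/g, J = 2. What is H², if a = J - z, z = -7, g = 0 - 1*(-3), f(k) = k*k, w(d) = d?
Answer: 144/25 ≈ 5.7600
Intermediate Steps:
f(k) = k²
g = 3 (g = 0 + 3 = 3)
a = 9 (a = 2 - 1*(-7) = 2 + 7 = 9)
H = 12/5 (H = -15/(5²) + 9/3 = -15/25 + 9*(⅓) = -15*1/25 + 3 = -⅗ + 3 = 12/5 ≈ 2.4000)
H² = (12/5)² = 144/25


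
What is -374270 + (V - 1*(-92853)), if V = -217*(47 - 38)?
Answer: -283370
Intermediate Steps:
V = -1953 (V = -217*9 = -1953)
-374270 + (V - 1*(-92853)) = -374270 + (-1953 - 1*(-92853)) = -374270 + (-1953 + 92853) = -374270 + 90900 = -283370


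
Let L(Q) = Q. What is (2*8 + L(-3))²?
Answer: 169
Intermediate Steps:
(2*8 + L(-3))² = (2*8 - 3)² = (16 - 3)² = 13² = 169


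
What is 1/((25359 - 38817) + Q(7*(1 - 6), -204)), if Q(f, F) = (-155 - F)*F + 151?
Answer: -1/23303 ≈ -4.2913e-5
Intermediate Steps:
Q(f, F) = 151 + F*(-155 - F) (Q(f, F) = F*(-155 - F) + 151 = 151 + F*(-155 - F))
1/((25359 - 38817) + Q(7*(1 - 6), -204)) = 1/((25359 - 38817) + (151 - 1*(-204)² - 155*(-204))) = 1/(-13458 + (151 - 1*41616 + 31620)) = 1/(-13458 + (151 - 41616 + 31620)) = 1/(-13458 - 9845) = 1/(-23303) = -1/23303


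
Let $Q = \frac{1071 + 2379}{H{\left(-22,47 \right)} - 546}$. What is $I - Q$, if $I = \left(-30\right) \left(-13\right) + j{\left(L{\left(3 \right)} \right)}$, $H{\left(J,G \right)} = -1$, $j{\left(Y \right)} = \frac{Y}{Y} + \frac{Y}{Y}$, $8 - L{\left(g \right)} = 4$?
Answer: $\frac{217874}{547} \approx 398.31$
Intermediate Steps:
$L{\left(g \right)} = 4$ ($L{\left(g \right)} = 8 - 4 = 4$)
$j{\left(Y \right)} = 2$ ($j{\left(Y \right)} = 1 + 1 = 2$)
$I = 392$ ($I = \left(-30\right) \left(-13\right) + 2 = 390 + 2 = 392$)
$Q = - \frac{3450}{547}$ ($Q = \frac{1071 + 2379}{-1 - 546} = \frac{3450}{-547} = 3450 \left(- \frac{1}{547}\right) = - \frac{3450}{547} \approx -6.3071$)
$I - Q = 392 - - \frac{3450}{547} = 392 + \frac{3450}{547} = \frac{217874}{547}$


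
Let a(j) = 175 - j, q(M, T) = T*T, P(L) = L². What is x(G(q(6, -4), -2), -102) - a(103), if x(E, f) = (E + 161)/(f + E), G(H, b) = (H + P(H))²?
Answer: -5245359/73882 ≈ -70.996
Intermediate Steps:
q(M, T) = T²
G(H, b) = (H + H²)²
x(E, f) = (161 + E)/(E + f)
x(G(q(6, -4), -2), -102) - a(103) = (161 + ((-4)²)²*(1 + (-4)²)²)/(((-4)²)²*(1 + (-4)²)² - 102) - (175 - 1*103) = (161 + 16²*(1 + 16)²)/(16²*(1 + 16)² - 102) - (175 - 103) = (161 + 256*17²)/(256*17² - 102) - 1*72 = (161 + 256*289)/(256*289 - 102) - 72 = (161 + 73984)/(73984 - 102) - 72 = 74145/73882 - 72 = -5245359/73882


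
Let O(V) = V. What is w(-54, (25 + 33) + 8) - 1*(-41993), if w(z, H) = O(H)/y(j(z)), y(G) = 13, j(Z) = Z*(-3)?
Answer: 545975/13 ≈ 41998.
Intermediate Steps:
j(Z) = -3*Z
w(z, H) = H/13
w(-54, (25 + 33) + 8) - 1*(-41993) = ((25 + 33) + 8)/13 - 1*(-41993) = (58 + 8)/13 + 41993 = (1/13)*66 + 41993 = 66/13 + 41993 = 545975/13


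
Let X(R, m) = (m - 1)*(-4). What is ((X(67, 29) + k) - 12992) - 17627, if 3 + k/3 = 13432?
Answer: 9556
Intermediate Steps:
X(R, m) = 4 - 4*m (X(R, m) = (-1 + m)*(-4) = 4 - 4*m)
k = 40287 (k = -9 + 3*13432 = -9 + 40296 = 40287)
((X(67, 29) + k) - 12992) - 17627 = (((4 - 4*29) + 40287) - 12992) - 17627 = (((4 - 116) + 40287) - 12992) - 17627 = ((-112 + 40287) - 12992) - 17627 = (40175 - 12992) - 17627 = 27183 - 17627 = 9556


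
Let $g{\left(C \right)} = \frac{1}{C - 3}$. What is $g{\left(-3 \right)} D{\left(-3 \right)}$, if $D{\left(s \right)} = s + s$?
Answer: $1$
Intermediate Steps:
$D{\left(s \right)} = 2 s$
$g{\left(C \right)} = \frac{1}{-3 + C}$
$g{\left(-3 \right)} D{\left(-3 \right)} = \frac{2 \left(-3\right)}{-3 - 3} = \frac{1}{-6} \left(-6\right) = \left(- \frac{1}{6}\right) \left(-6\right) = 1$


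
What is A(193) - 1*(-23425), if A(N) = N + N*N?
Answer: 60867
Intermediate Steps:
A(N) = N + N²
A(193) - 1*(-23425) = 193*(1 + 193) - 1*(-23425) = 193*194 + 23425 = 37442 + 23425 = 60867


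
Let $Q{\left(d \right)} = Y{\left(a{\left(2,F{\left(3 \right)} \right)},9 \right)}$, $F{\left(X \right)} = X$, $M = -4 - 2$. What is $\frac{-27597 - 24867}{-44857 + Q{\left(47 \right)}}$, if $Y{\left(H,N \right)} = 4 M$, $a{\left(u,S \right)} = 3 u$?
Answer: $\frac{52464}{44881} \approx 1.169$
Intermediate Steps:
$M = -6$
$Y{\left(H,N \right)} = -24$ ($Y{\left(H,N \right)} = 4 \left(-6\right) = -24$)
$Q{\left(d \right)} = -24$
$\frac{-27597 - 24867}{-44857 + Q{\left(47 \right)}} = \frac{-27597 - 24867}{-44857 - 24} = - \frac{52464}{-44881} = \left(-52464\right) \left(- \frac{1}{44881}\right) = \frac{52464}{44881}$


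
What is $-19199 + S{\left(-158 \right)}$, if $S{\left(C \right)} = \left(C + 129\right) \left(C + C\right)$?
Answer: $-10035$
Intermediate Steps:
$S{\left(C \right)} = 2 C \left(129 + C\right)$ ($S{\left(C \right)} = \left(129 + C\right) 2 C = 2 C \left(129 + C\right)$)
$-19199 + S{\left(-158 \right)} = -19199 + 2 \left(-158\right) \left(129 - 158\right) = -19199 + 2 \left(-158\right) \left(-29\right) = -19199 + 9164 = -10035$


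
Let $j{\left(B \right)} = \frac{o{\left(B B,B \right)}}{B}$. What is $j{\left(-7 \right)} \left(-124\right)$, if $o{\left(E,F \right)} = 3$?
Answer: $\frac{372}{7} \approx 53.143$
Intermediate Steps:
$j{\left(B \right)} = \frac{3}{B}$
$j{\left(-7 \right)} \left(-124\right) = \frac{3}{-7} \left(-124\right) = 3 \left(- \frac{1}{7}\right) \left(-124\right) = \left(- \frac{3}{7}\right) \left(-124\right) = \frac{372}{7}$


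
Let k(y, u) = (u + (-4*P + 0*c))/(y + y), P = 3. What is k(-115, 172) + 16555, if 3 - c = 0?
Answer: 380749/23 ≈ 16554.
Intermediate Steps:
c = 3 (c = 3 - 1*0 = 3 + 0 = 3)
k(y, u) = (-12 + u)/(2*y) (k(y, u) = (u + (-4*3 + 0*3))/(y + y) = (u + (-12 + 0))/((2*y)) = (u - 12)*(1/(2*y)) = (-12 + u)*(1/(2*y)) = (-12 + u)/(2*y))
k(-115, 172) + 16555 = (½)*(-12 + 172)/(-115) + 16555 = (½)*(-1/115)*160 + 16555 = -16/23 + 16555 = 380749/23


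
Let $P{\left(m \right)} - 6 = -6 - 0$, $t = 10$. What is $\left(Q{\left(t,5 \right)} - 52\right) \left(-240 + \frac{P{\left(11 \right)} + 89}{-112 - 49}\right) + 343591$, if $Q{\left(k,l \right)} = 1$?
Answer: $\frac{57293330}{161} \approx 3.5586 \cdot 10^{5}$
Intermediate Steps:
$P{\left(m \right)} = 0$ ($P{\left(m \right)} = 6 - 6 = 0$)
$\left(Q{\left(t,5 \right)} - 52\right) \left(-240 + \frac{P{\left(11 \right)} + 89}{-112 - 49}\right) + 343591 = \left(1 - 52\right) \left(-240 + \frac{0 + 89}{-112 - 49}\right) + 343591 = \left(1 - 52\right) \left(-240 + \frac{89}{-161}\right) + 343591 = - 51 \left(-240 + 89 \left(- \frac{1}{161}\right)\right) + 343591 = - 51 \left(-240 - \frac{89}{161}\right) + 343591 = \left(-51\right) \left(- \frac{38729}{161}\right) + 343591 = \frac{1975179}{161} + 343591 = \frac{57293330}{161}$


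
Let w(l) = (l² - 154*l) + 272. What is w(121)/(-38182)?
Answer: 3721/38182 ≈ 0.097454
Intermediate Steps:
w(l) = 272 + l² - 154*l
w(121)/(-38182) = (272 + 121² - 154*121)/(-38182) = (272 + 14641 - 18634)*(-1/38182) = -3721*(-1/38182) = 3721/38182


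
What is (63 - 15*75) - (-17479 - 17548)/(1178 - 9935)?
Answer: -9334961/8757 ≈ -1066.0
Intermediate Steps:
(63 - 15*75) - (-17479 - 17548)/(1178 - 9935) = (63 - 1125) - (-35027)/(-8757) = -1062 - (-35027)*(-1)/8757 = -1062 - 1*35027/8757 = -1062 - 35027/8757 = -9334961/8757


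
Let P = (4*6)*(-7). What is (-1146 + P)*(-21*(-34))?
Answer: -938196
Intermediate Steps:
P = -168 (P = 24*(-7) = -168)
(-1146 + P)*(-21*(-34)) = (-1146 - 168)*(-21*(-34)) = -1314*714 = -938196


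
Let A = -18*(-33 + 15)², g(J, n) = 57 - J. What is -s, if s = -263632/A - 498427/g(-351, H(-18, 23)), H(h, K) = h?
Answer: 116636017/99144 ≈ 1176.4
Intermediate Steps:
A = -5832 (A = -18*(-18)² = -18*324 = -5832)
s = -116636017/99144 (s = -263632/(-5832) - 498427/(57 - 1*(-351)) = -263632*(-1/5832) - 498427/(57 + 351) = 32954/729 - 498427/408 = -116636017/99144 ≈ -1176.4)
-s = -1*(-116636017/99144) = 116636017/99144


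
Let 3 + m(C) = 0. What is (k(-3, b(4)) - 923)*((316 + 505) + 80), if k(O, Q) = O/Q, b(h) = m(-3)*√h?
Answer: -1662345/2 ≈ -8.3117e+5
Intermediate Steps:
m(C) = -3 (m(C) = -3 + 0 = -3)
b(h) = -3*√h
(k(-3, b(4)) - 923)*((316 + 505) + 80) = (-3/((-3*√4)) - 923)*((316 + 505) + 80) = (-3/((-3*2)) - 923)*(821 + 80) = (-3/(-6) - 923)*901 = (-3*(-⅙) - 923)*901 = (½ - 923)*901 = -1845/2*901 = -1662345/2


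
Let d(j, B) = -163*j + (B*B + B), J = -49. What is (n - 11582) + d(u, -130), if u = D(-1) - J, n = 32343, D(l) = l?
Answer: 29707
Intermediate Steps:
u = 48 (u = -1 - 1*(-49) = -1 + 49 = 48)
d(j, B) = B + B**2 - 163*j (d(j, B) = -163*j + (B**2 + B) = -163*j + (B + B**2) = B + B**2 - 163*j)
(n - 11582) + d(u, -130) = (32343 - 11582) + (-130 + (-130)**2 - 163*48) = 20761 + (-130 + 16900 - 7824) = 20761 + 8946 = 29707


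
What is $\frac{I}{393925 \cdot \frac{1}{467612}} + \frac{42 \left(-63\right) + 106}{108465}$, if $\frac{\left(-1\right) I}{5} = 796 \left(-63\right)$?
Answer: $\frac{72670944861484}{244154715} \approx 2.9764 \cdot 10^{5}$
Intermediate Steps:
$I = 250740$ ($I = - 5 \cdot 796 \left(-63\right) = \left(-5\right) \left(-50148\right) = 250740$)
$\frac{I}{393925 \cdot \frac{1}{467612}} + \frac{42 \left(-63\right) + 106}{108465} = \frac{250740}{393925 \cdot \frac{1}{467612}} + \frac{42 \left(-63\right) + 106}{108465} = \frac{250740}{393925 \cdot \frac{1}{467612}} + \left(-2646 + 106\right) \frac{1}{108465} = \frac{250740}{\frac{393925}{467612}} - \frac{508}{21693} = 250740 \cdot \frac{467612}{393925} - \frac{508}{21693} = \frac{3349972368}{11255} - \frac{508}{21693} = \frac{72670944861484}{244154715}$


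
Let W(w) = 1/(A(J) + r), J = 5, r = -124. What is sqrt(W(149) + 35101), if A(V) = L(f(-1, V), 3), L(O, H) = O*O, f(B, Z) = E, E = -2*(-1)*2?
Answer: sqrt(11372721)/18 ≈ 187.35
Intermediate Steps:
E = 4 (E = 2*2 = 4)
f(B, Z) = 4
L(O, H) = O**2
A(V) = 16 (A(V) = 4**2 = 16)
W(w) = -1/108 (W(w) = 1/(16 - 124) = 1/(-108) = -1/108)
sqrt(W(149) + 35101) = sqrt(-1/108 + 35101) = sqrt(3790907/108) = sqrt(11372721)/18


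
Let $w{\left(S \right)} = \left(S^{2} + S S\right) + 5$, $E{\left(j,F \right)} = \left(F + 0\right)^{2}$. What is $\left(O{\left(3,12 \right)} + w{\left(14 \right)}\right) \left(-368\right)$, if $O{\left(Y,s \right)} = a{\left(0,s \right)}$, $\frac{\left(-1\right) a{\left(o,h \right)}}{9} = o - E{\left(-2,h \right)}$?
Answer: $-623024$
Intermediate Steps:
$E{\left(j,F \right)} = F^{2}$
$a{\left(o,h \right)} = - 9 o + 9 h^{2}$ ($a{\left(o,h \right)} = - 9 \left(o - h^{2}\right) = - 9 o + 9 h^{2}$)
$w{\left(S \right)} = 5 + 2 S^{2}$ ($w{\left(S \right)} = \left(S^{2} + S^{2}\right) + 5 = 2 S^{2} + 5 = 5 + 2 S^{2}$)
$O{\left(Y,s \right)} = 9 s^{2}$ ($O{\left(Y,s \right)} = \left(-9\right) 0 + 9 s^{2} = 0 + 9 s^{2} = 9 s^{2}$)
$\left(O{\left(3,12 \right)} + w{\left(14 \right)}\right) \left(-368\right) = \left(9 \cdot 12^{2} + \left(5 + 2 \cdot 14^{2}\right)\right) \left(-368\right) = \left(9 \cdot 144 + \left(5 + 2 \cdot 196\right)\right) \left(-368\right) = \left(1296 + \left(5 + 392\right)\right) \left(-368\right) = \left(1296 + 397\right) \left(-368\right) = 1693 \left(-368\right) = -623024$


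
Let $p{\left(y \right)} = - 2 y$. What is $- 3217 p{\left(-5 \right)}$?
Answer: $-32170$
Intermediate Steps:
$- 3217 p{\left(-5 \right)} = - 3217 \left(\left(-2\right) \left(-5\right)\right) = \left(-3217\right) 10 = -32170$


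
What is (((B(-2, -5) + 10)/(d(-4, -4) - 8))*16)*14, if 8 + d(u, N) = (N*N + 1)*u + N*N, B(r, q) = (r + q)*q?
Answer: -2520/17 ≈ -148.24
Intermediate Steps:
B(r, q) = q*(q + r) (B(r, q) = (q + r)*q = q*(q + r))
d(u, N) = -8 + N**2 + u*(1 + N**2) (d(u, N) = -8 + ((N*N + 1)*u + N*N) = -8 + ((N**2 + 1)*u + N**2) = -8 + ((1 + N**2)*u + N**2) = -8 + (u*(1 + N**2) + N**2) = -8 + (N**2 + u*(1 + N**2)) = -8 + N**2 + u*(1 + N**2))
(((B(-2, -5) + 10)/(d(-4, -4) - 8))*16)*14 = (((-5*(-5 - 2) + 10)/((-8 - 4 + (-4)**2 - 4*(-4)**2) - 8))*16)*14 = (((-5*(-7) + 10)/((-8 - 4 + 16 - 4*16) - 8))*16)*14 = (((35 + 10)/((-8 - 4 + 16 - 64) - 8))*16)*14 = ((45/(-60 - 8))*16)*14 = ((45/(-68))*16)*14 = ((45*(-1/68))*16)*14 = -45/68*16*14 = -180/17*14 = -2520/17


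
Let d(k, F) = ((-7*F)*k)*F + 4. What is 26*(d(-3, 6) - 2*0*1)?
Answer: 19760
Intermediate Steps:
d(k, F) = 4 - 7*k*F² (d(k, F) = (-7*F*k)*F + 4 = -7*k*F² + 4 = 4 - 7*k*F²)
26*(d(-3, 6) - 2*0*1) = 26*((4 - 7*(-3)*6²) - 2*0*1) = 26*((4 - 7*(-3)*36) + 0*1) = 26*((4 + 756) + 0) = 26*(760 + 0) = 26*760 = 19760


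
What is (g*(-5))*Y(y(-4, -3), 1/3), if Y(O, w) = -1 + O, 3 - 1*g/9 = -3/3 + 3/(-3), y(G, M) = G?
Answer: 1125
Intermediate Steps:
g = 45 (g = 27 - 9*(-3/3 + 3/(-3)) = 27 - 9*(-3*1/3 + 3*(-1/3)) = 27 - 9*(-1 - 1) = 27 - 9*(-2) = 27 + 18 = 45)
(g*(-5))*Y(y(-4, -3), 1/3) = (45*(-5))*(-1 - 4) = -225*(-5) = 1125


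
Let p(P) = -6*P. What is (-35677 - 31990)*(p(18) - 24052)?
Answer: 1634834720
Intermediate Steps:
(-35677 - 31990)*(p(18) - 24052) = (-35677 - 31990)*(-6*18 - 24052) = -67667*(-108 - 24052) = -67667*(-24160) = 1634834720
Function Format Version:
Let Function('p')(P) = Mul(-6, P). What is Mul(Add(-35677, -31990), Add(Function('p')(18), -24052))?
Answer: 1634834720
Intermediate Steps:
Mul(Add(-35677, -31990), Add(Function('p')(18), -24052)) = Mul(Add(-35677, -31990), Add(Mul(-6, 18), -24052)) = Mul(-67667, Add(-108, -24052)) = Mul(-67667, -24160) = 1634834720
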